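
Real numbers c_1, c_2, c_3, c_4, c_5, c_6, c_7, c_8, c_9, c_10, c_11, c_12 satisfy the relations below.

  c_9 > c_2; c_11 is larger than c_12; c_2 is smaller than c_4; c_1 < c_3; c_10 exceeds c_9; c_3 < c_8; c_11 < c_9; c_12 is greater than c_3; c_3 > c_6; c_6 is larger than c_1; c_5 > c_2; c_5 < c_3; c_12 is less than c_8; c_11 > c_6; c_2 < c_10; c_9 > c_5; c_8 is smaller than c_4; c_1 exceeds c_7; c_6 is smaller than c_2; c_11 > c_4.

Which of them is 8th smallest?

c_8

Chaining the given pairs: c_7 < c_1 < c_6 < c_2 < c_5 < c_3 < c_12 < c_8 < c_4 < c_11 < c_9 < c_10.
Counting 8 from the smallest end gives c_8.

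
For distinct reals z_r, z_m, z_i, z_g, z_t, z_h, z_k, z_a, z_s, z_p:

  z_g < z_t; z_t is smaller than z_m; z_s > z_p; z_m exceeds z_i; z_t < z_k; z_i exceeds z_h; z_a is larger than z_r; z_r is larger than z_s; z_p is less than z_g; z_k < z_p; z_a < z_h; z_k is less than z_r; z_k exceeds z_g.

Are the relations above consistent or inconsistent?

inconsistent

We have z_p < z_g stated directly, yet also z_g < z_t < z_k < z_p by chaining the others — so z_g < z_p. Contradiction.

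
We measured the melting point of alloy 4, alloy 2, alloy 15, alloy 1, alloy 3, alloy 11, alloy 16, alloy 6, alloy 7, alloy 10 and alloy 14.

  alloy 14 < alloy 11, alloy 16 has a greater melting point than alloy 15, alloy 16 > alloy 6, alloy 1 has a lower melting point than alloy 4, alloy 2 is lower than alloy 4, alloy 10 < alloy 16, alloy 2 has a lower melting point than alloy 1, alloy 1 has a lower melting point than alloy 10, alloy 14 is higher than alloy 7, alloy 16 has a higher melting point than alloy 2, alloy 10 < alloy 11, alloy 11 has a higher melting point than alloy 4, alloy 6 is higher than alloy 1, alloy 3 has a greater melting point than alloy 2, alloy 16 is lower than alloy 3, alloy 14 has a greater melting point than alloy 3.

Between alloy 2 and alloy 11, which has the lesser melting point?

alloy 2 < alloy 1 < alloy 6 < alloy 16 < alloy 3 < alloy 14 < alloy 11, by transitivity through alloy 1, alloy 6, alloy 16, alloy 3, alloy 14.
So alloy 2 < alloy 11; alloy 2 is the lower of the two.

alloy 2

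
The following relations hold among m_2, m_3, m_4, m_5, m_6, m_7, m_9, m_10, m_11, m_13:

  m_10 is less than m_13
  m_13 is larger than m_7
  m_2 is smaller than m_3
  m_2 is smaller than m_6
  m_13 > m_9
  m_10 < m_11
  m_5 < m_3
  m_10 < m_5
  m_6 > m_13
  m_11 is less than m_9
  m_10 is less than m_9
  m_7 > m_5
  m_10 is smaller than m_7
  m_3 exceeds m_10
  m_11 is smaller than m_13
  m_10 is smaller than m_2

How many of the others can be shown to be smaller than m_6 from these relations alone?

7

Directly below m_6: m_2, m_13.
One step further: m_10, m_11, m_9, m_7 (6 so far).
One step further: m_5 (7 so far).
Nothing else is reachable below m_6; 7 in all.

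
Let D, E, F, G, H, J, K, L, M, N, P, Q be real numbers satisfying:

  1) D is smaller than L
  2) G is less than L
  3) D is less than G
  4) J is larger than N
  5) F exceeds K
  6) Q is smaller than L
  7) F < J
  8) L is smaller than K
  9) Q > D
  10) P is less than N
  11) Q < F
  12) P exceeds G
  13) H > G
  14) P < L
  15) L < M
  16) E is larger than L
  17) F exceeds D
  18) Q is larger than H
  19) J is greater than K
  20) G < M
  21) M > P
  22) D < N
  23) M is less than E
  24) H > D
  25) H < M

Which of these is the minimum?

G is not least since D < G; H is not least since D < H; P is not least since G < P; Q is not least since H < Q; N is not least since D < N; L is not least since Q < L; M is not least since P < M; E is not least since L < E; K is not least since L < K; F is not least since K < F; J is not least since K < J.
Only D has nothing below it, so D is the minimum.

D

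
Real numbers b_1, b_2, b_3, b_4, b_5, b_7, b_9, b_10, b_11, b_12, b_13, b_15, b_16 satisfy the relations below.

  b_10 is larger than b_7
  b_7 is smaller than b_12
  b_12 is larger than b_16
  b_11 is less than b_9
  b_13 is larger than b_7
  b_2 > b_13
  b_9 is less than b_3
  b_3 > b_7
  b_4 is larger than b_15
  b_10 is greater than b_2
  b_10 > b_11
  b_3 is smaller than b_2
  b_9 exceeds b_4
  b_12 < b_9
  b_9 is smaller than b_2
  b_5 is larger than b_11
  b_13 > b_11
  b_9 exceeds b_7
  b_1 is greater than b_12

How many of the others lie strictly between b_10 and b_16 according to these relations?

4

Chaining upward from b_16 reaches: b_12, b_9, b_1, b_3, b_2.
Chaining downward from b_10 reaches: b_15, b_7, b_11, b_4, b_12, b_9, b_13, b_3, b_2.
Strictly between b_16 and b_10 are those in both lists: b_12, b_9, b_3, b_2 — 4 elements.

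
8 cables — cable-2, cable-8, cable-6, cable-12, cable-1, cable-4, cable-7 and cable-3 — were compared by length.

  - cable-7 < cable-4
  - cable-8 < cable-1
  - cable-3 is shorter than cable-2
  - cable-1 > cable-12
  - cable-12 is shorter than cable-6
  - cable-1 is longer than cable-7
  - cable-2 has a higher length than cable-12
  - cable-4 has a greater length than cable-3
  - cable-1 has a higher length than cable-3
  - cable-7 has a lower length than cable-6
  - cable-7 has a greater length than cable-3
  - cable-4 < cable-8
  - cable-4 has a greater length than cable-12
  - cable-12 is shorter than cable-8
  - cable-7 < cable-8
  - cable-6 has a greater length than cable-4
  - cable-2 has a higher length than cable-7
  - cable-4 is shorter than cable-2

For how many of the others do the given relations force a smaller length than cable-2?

Directly below cable-2: cable-3, cable-7, cable-12, cable-4.
Nothing else is reachable below cable-2; 4 in all.

4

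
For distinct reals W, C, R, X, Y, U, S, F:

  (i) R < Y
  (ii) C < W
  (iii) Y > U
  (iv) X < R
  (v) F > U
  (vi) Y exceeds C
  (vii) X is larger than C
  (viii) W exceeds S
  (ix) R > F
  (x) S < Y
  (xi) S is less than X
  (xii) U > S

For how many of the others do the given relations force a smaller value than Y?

6

From Y the given relations immediately reach S, C, U, R.
From those, X, F — 6 in total.
Nothing else is reachable below Y; 6 in all.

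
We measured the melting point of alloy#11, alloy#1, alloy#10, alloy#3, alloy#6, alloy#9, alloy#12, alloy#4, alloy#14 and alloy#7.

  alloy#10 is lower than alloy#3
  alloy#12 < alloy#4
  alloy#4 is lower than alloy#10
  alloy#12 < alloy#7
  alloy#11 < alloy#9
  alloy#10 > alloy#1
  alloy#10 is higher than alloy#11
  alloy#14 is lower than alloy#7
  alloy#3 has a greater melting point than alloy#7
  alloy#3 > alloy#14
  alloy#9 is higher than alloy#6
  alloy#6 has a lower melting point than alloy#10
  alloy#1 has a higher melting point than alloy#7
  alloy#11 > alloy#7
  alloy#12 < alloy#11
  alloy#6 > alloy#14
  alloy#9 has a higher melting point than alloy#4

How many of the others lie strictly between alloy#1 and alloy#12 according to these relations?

The relations place alloy#12 below alloy#1. An element lies strictly between them when it is forced above alloy#12 and also forced below alloy#1.
Above alloy#12: {alloy#7, alloy#4, alloy#11, alloy#10, alloy#3, alloy#9}. Below alloy#1: {alloy#14, alloy#7}.
Intersection: {alloy#7} — 1.

1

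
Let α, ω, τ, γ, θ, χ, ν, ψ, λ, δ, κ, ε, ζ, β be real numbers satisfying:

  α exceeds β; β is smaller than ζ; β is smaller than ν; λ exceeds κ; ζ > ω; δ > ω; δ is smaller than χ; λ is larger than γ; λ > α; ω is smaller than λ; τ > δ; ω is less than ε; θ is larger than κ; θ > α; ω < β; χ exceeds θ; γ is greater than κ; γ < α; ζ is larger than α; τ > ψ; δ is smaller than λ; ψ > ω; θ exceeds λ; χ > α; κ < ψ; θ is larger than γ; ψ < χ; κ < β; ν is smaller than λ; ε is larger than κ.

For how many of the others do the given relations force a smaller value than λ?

7

From λ the given relations immediately reach κ, ω, γ, ν, α, δ.
From those, β — 7 in total.
Nothing else is reachable below λ; 7 in all.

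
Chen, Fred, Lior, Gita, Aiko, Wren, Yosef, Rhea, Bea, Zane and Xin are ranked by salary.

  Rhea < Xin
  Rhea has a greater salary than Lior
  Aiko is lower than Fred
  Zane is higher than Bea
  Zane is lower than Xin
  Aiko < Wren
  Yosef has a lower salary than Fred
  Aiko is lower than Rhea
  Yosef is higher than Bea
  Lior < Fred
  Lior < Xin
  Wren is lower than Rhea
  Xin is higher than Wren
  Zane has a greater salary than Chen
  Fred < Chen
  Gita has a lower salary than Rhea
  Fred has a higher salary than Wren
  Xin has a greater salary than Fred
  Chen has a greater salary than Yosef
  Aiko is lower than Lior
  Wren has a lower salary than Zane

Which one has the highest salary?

Chaining downward from Xin: directly below it, Wren, Lior, Fred, Rhea, Zane; then Gita, Aiko, Bea, Yosef, Chen.
That covers every other element, and nothing is given above Xin, so Xin is the highest salary.

Xin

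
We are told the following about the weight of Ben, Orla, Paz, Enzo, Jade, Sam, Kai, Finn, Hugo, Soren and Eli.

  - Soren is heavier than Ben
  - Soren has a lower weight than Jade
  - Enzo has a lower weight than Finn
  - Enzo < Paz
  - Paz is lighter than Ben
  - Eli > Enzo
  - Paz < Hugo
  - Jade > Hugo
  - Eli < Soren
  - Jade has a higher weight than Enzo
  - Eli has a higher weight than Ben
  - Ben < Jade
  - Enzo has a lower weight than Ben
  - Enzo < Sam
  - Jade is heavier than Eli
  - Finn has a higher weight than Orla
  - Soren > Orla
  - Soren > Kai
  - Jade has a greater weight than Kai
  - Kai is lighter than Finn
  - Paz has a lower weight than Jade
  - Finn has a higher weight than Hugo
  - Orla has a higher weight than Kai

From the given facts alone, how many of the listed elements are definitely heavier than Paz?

From Paz the given relations immediately reach Hugo, Ben, Jade.
From those, Finn, Eli, Soren — 6 in total.
No other element is forced above Paz by the given relations, so the count is 6.

6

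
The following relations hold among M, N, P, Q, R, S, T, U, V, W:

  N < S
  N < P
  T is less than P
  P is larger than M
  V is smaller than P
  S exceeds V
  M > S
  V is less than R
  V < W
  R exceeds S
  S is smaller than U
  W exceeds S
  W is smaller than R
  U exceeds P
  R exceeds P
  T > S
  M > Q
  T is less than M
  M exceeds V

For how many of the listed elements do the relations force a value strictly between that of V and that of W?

1

The relations place V below W. An element lies strictly between them when it is forced above V and also forced below W.
Above V: {S, T, M, P, U, R}. Below W: {N, S}.
Intersection: {S} — 1.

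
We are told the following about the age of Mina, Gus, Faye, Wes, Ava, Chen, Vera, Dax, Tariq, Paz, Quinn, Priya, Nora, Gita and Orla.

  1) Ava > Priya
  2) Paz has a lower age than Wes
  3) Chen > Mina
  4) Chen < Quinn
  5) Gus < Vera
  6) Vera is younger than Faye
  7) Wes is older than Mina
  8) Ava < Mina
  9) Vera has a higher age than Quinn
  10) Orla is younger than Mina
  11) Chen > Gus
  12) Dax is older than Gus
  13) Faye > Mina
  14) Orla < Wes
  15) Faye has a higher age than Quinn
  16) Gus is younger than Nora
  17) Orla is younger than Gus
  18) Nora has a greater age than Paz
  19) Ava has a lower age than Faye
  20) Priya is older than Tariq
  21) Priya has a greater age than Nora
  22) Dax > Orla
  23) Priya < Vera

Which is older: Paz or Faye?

Paz < Nora and Nora < Priya give Paz < Priya.
Then Priya < Ava extends the chain to Ava.
Then Ava < Mina extends the chain to Mina.
Then Mina < Chen extends the chain to Chen.
With Chen < Quinn: Paz < Nora < Priya < Ava < Mina < Chen < Quinn.
With Quinn < Vera: Paz < Nora < Priya < Ava < Mina < Chen < Quinn < Vera.
With Vera < Faye: Paz < Nora < Priya < Ava < Mina < Chen < Quinn < Vera < Faye.
So Paz < Faye; Faye is the older of the two.

Faye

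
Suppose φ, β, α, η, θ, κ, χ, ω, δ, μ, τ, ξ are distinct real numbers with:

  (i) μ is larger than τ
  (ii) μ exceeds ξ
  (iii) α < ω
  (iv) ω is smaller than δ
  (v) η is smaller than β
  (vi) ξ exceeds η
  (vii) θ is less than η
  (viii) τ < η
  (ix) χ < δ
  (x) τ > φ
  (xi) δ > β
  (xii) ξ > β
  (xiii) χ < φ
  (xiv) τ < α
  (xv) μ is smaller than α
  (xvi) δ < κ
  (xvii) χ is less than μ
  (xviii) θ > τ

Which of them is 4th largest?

Chaining the given pairs: χ < φ < τ < θ < η < β < ξ < μ < α < ω < δ < κ.
The 4th largest is α.

α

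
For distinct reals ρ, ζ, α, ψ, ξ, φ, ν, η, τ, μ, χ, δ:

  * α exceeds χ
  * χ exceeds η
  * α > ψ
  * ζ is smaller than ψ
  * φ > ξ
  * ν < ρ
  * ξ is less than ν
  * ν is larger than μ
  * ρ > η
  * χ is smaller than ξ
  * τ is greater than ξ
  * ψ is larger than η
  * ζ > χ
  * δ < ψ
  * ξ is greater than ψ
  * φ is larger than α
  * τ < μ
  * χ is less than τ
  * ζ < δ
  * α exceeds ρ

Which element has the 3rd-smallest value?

ζ

Piecing the relations together gives one ordering: η < χ < ζ < δ < ψ < ξ < τ < μ < ν < ρ < α < φ.
Counting 3 from the smallest end gives ζ.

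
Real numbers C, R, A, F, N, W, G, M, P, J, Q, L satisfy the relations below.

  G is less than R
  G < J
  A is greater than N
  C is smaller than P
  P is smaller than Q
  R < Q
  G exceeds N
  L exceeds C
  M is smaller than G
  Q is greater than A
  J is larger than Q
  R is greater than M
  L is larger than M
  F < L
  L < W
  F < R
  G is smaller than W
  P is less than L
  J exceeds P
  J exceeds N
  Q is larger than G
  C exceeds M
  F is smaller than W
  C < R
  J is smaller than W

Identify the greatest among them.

Chaining downward from W: directly below it, F, G, L, J; then M, N, C, P, Q; then A, R.
That covers every other element, and nothing is given above W, so W is the greatest.

W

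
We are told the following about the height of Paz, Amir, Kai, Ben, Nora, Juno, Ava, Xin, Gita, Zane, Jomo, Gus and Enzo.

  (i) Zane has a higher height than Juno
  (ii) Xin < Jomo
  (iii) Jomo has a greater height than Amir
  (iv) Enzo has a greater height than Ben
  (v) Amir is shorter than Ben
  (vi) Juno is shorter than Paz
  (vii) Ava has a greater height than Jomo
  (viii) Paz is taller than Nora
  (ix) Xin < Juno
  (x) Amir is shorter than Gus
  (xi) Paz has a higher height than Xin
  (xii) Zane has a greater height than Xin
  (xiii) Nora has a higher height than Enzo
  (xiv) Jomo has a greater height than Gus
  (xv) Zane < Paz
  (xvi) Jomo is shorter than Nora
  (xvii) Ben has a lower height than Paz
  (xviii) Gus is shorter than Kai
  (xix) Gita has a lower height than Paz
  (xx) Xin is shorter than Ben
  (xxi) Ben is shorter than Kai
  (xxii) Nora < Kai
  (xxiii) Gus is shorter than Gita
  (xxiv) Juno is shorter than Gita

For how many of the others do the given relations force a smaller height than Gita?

The elements the relations force below Gita are Xin, Amir, Gus, Juno — no chain reaches any other.
That is 4.

4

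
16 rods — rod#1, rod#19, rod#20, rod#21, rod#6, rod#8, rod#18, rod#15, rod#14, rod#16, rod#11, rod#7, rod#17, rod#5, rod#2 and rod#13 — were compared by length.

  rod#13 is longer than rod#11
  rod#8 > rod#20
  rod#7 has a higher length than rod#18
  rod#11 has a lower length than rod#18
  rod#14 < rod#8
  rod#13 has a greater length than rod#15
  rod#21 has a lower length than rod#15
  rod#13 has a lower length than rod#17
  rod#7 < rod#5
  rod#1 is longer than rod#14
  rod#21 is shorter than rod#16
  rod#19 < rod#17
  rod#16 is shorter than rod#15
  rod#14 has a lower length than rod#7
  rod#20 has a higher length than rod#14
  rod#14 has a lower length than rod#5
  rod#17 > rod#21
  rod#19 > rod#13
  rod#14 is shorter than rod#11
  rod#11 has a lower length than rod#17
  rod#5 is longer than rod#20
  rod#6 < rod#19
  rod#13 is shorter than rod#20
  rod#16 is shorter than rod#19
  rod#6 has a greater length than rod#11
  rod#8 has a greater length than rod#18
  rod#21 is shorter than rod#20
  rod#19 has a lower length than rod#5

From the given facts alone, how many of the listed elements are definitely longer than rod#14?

From rod#14 the given relations immediately reach rod#1, rod#11, rod#20, rod#8, rod#7, rod#5.
From those, rod#13, rod#18, rod#6, rod#17 — 10 in total.
From those, rod#19 — 11 in total.
No other element is forced above rod#14 by the given relations, so the count is 11.

11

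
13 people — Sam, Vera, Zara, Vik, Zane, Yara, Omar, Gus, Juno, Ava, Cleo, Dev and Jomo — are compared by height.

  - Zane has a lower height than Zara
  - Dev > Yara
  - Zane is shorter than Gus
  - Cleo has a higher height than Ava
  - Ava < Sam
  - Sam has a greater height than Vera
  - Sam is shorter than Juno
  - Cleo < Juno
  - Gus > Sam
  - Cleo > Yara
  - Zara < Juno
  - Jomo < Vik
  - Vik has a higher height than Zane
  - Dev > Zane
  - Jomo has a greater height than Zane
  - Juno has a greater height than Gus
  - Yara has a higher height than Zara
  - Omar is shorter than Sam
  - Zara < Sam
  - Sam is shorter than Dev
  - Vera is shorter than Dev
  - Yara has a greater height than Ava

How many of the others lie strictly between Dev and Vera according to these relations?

1

Chaining upward from Vera reaches: Sam, Gus, Juno.
Chaining downward from Dev reaches: Zane, Ava, Omar, Zara, Sam, Yara.
Strictly between Vera and Dev are those in both lists: Sam — 1 element.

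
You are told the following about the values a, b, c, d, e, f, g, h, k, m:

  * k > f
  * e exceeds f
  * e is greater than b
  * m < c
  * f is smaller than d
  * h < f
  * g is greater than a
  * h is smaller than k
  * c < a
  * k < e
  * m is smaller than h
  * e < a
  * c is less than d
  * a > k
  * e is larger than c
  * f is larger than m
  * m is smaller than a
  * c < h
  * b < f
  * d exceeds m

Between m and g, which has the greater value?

Link the given pairs in sequence: m < c; c < h; h < f; f < e; e < a; a < g.
Chaining these gives m < c < h < f < e < a < g.
So m < g; g is the larger of the two.

g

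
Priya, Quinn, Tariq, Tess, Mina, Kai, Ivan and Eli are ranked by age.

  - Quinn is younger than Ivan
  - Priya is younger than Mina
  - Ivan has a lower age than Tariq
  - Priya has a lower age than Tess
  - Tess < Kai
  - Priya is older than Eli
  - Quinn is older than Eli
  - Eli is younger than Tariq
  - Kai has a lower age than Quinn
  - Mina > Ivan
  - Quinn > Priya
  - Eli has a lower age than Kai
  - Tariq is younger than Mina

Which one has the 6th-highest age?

Chaining the given pairs: Eli < Priya < Tess < Kai < Quinn < Ivan < Tariq < Mina.
The 6th largest is Tess.

Tess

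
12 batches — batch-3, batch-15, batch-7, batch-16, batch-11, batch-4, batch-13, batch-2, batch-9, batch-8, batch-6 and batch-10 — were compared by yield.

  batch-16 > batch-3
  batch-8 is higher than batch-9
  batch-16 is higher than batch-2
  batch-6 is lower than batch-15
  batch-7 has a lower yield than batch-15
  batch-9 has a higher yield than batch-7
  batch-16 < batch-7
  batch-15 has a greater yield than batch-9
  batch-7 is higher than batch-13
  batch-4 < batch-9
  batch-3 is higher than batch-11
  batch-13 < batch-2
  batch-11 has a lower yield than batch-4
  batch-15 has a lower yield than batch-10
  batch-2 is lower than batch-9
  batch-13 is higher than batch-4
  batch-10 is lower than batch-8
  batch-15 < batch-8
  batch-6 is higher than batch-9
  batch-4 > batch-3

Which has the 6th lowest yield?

batch-16

The consecutive relations fix a unique order: batch-11 < batch-3 < batch-4 < batch-13 < batch-2 < batch-16 < batch-7 < batch-9 < batch-6 < batch-15 < batch-10 < batch-8.
The 6th smallest is batch-16.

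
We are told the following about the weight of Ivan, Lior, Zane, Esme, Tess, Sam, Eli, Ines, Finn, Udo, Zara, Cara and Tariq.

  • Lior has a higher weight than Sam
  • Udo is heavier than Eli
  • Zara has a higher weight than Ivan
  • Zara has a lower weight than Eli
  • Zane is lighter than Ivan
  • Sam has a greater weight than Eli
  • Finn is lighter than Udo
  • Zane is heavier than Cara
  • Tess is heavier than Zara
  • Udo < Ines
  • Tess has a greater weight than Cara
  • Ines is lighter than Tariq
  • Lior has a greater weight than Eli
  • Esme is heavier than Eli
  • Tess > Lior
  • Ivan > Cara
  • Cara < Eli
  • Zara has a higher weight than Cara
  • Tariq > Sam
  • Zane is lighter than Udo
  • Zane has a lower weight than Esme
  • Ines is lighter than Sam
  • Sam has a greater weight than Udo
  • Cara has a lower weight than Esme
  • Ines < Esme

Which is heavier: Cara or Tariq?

Tariq

The relevant relations are Cara < Zane; Zane < Ivan; Ivan < Zara; Zara < Eli; Eli < Udo; Udo < Ines; Ines < Sam; Sam < Tariq.
Chaining these gives Cara < Zane < Ivan < Zara < Eli < Udo < Ines < Sam < Tariq.
So Cara < Tariq; Tariq is the heavier of the two.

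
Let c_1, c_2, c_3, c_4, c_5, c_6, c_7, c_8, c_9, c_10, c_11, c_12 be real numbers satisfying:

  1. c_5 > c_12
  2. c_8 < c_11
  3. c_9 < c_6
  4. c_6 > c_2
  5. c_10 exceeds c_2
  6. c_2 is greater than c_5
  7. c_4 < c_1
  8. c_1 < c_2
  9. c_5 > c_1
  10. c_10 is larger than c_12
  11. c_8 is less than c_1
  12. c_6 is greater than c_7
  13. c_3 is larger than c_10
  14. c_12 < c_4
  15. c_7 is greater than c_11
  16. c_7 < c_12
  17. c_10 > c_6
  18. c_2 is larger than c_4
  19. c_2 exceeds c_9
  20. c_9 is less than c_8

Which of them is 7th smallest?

The consecutive relations fix a unique order: c_9 < c_8 < c_11 < c_7 < c_12 < c_4 < c_1 < c_5 < c_2 < c_6 < c_10 < c_3.
The 7th smallest is c_1.

c_1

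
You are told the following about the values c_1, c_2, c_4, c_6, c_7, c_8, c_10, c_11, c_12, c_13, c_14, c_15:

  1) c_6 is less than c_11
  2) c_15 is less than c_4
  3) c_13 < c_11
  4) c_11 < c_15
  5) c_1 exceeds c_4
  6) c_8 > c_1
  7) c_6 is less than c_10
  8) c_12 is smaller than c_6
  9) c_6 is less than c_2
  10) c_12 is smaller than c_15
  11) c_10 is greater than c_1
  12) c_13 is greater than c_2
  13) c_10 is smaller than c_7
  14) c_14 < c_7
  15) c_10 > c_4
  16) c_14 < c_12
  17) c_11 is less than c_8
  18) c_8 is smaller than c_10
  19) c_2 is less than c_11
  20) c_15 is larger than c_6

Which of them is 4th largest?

Piecing the relations together gives one ordering: c_14 < c_12 < c_6 < c_2 < c_13 < c_11 < c_15 < c_4 < c_1 < c_8 < c_10 < c_7.
Counting 4 from the largest end gives c_1.

c_1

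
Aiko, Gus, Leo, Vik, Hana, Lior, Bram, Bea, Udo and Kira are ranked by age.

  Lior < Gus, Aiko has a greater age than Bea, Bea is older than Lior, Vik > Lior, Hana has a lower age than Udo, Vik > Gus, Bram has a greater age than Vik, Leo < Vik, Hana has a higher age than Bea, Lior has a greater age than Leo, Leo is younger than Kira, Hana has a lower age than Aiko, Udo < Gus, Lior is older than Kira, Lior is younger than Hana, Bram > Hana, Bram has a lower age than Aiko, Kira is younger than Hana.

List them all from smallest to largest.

Leo < Kira < Lior < Bea < Hana < Udo < Gus < Vik < Bram < Aiko

The consecutive links are each given: Leo < Kira; Kira < Lior; Lior < Bea; Bea < Hana; Hana < Udo; Udo < Gus; Gus < Vik; Vik < Bram; Bram < Aiko.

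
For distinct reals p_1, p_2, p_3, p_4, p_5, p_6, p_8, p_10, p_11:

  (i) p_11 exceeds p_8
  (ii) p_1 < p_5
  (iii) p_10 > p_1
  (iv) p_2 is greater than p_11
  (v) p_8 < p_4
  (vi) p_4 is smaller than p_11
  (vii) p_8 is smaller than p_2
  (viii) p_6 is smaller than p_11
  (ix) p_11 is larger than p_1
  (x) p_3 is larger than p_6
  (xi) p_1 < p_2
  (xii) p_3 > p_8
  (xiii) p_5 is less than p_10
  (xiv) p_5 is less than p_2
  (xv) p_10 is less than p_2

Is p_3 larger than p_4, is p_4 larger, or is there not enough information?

undetermined

Following every chain through p_4: above p_4 we get p_11, p_2; below p_4 we get p_8.
p_3 is not reached, and no chain runs the other way from p_3 to p_4.
So the given relations leave the order of p_4 and p_3 undetermined.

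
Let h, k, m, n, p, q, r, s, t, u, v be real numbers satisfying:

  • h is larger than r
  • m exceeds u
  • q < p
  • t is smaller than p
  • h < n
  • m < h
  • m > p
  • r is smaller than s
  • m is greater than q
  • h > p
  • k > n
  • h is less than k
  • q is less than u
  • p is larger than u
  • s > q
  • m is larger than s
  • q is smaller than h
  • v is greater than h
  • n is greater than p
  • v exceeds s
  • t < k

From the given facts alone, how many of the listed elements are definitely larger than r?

Directly above r: s, h.
One step further: m, n, v, k (6 so far).
No other element is forced above r by the given relations, so the count is 6.

6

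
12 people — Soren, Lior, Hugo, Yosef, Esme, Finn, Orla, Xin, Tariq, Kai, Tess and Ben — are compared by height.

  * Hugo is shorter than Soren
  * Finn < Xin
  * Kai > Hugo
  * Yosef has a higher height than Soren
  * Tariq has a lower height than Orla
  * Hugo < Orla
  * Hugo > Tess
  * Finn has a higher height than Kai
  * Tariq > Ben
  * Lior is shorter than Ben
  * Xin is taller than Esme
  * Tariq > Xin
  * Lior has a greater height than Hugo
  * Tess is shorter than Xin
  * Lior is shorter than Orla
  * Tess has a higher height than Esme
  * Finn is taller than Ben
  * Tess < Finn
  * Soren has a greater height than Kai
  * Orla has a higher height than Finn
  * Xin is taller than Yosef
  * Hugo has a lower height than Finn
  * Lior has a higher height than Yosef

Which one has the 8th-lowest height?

The consecutive relations fix a unique order: Esme < Tess < Hugo < Kai < Soren < Yosef < Lior < Ben < Finn < Xin < Tariq < Orla.
Counting 8 from the smallest end gives Ben.

Ben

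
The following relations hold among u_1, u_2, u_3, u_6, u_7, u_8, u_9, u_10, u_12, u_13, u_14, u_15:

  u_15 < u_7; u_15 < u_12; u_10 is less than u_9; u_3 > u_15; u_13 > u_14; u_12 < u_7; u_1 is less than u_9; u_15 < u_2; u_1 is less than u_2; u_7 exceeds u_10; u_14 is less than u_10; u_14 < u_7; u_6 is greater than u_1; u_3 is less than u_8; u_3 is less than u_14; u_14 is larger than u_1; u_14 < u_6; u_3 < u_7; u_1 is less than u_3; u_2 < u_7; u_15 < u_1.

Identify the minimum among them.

u_15

Chaining upward from u_15: directly above it, u_12, u_1, u_3, u_2, u_7; then u_14, u_6, u_8, u_9; then u_13, u_10.
That covers every other element, and nothing is given below u_15, so u_15 is the minimum.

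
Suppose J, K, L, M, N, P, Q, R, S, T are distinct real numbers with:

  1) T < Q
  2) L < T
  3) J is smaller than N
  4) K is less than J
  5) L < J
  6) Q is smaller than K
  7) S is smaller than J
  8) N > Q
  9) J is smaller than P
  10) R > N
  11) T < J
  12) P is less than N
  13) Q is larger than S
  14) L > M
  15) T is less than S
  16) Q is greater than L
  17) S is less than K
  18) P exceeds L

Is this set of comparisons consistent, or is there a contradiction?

Every relation is compatible with M < L < T < S < Q < K < J < P < N < R; the set is consistent.

consistent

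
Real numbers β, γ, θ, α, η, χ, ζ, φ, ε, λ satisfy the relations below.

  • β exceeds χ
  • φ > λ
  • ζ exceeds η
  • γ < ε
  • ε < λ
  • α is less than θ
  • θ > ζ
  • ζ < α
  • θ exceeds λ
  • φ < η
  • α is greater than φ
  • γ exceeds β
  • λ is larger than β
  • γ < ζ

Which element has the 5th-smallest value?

Piecing the relations together gives one ordering: χ < β < γ < ε < λ < φ < η < ζ < α < θ.
Counting 5 from the smallest end gives λ.

λ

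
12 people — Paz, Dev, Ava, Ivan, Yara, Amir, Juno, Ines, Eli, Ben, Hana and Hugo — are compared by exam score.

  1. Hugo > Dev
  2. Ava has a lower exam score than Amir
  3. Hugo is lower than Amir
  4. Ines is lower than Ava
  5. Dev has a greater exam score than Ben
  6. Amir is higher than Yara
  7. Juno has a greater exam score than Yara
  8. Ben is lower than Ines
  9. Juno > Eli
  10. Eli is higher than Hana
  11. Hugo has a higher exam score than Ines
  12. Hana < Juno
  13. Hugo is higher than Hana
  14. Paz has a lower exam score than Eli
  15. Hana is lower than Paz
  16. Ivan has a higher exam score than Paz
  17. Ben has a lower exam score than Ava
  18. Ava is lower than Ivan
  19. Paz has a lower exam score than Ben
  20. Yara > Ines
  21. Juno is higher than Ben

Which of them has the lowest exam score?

Hana

Chaining upward from Hana: directly above it, Paz, Eli, Hugo, Juno; then Ben, Ivan, Amir; then Ines, Dev, Ava; then Yara.
That covers every other element, and nothing is given below Hana, so Hana is the lowest exam score.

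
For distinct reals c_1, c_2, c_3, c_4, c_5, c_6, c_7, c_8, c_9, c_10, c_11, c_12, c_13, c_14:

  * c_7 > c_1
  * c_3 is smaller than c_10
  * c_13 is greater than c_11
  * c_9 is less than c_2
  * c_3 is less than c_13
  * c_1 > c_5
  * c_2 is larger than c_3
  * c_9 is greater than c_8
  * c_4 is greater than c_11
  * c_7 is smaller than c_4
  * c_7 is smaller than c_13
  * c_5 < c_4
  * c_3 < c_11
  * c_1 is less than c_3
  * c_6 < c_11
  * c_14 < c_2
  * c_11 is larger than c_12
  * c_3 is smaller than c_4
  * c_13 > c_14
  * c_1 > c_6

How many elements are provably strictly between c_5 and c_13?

4

Chaining upward from c_5 reaches: c_1, c_3, c_2, c_10, c_7, c_11, c_4.
Chaining downward from c_13 reaches: c_12, c_6, c_1, c_14, c_3, c_7, c_11.
Strictly between c_5 and c_13 are those in both lists: c_1, c_3, c_7, c_11 — 4 elements.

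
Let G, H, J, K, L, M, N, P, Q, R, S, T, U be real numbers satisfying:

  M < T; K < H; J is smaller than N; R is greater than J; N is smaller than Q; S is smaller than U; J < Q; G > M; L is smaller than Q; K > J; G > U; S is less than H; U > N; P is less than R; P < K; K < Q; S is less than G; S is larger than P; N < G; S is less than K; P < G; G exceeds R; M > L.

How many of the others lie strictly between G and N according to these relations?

1

The relations place N below G. An element lies strictly between them when it is forced above N and also forced below G.
Above N: {U, Q}. Below G: {J, L, P, R, M, S, U}.
Intersection: {U} — 1.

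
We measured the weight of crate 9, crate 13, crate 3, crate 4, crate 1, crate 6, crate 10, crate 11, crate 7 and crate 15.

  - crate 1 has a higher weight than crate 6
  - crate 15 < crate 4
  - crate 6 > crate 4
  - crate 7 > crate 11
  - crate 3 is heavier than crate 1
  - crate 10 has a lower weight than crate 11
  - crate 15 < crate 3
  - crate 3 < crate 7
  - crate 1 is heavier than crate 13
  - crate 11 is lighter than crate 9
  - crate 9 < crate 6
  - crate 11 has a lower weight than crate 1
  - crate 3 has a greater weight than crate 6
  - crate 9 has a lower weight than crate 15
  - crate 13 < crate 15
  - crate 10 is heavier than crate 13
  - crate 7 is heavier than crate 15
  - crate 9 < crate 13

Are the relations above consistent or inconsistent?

inconsistent

We have crate 13 < crate 10 stated directly, yet also crate 10 < crate 11 < crate 9 < crate 13 by chaining the others — so crate 10 < crate 13. Contradiction.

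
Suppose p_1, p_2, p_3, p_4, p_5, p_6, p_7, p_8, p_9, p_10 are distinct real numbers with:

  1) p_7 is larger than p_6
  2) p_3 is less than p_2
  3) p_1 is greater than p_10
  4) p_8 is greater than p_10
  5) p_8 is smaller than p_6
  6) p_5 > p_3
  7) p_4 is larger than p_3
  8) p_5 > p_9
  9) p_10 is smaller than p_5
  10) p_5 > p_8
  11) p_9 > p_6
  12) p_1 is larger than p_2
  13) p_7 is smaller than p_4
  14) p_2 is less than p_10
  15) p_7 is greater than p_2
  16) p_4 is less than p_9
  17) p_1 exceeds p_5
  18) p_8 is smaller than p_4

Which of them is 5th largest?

p_7

The consecutive relations fix a unique order: p_3 < p_2 < p_10 < p_8 < p_6 < p_7 < p_4 < p_9 < p_5 < p_1.
Counting 5 from the largest end gives p_7.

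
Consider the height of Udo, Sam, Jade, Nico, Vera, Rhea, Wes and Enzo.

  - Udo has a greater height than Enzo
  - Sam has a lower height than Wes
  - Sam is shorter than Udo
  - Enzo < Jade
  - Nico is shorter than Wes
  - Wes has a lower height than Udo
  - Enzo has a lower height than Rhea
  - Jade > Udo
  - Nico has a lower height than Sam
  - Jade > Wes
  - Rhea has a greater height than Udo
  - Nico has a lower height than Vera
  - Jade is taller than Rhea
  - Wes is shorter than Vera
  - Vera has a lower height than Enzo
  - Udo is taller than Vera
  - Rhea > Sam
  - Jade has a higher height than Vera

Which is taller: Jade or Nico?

Jade

Link the given pairs in sequence: Nico < Sam; Sam < Wes; Wes < Vera; Vera < Enzo; Enzo < Rhea; Rhea < Jade.
Together: Nico < Sam < Wes < Vera < Enzo < Rhea < Jade.
So Nico < Jade; Jade is the taller of the two.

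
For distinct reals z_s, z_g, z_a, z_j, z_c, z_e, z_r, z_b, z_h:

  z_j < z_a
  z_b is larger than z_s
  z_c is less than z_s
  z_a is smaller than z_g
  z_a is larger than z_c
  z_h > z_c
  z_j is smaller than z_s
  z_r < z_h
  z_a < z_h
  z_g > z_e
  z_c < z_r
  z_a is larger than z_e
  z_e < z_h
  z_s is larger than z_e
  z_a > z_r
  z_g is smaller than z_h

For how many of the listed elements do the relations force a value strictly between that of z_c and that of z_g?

2

Chaining upward from z_c reaches: z_r, z_s, z_a, z_b, z_h.
Chaining downward from z_g reaches: z_j, z_e, z_r, z_a.
Strictly between z_c and z_g are those in both lists: z_r, z_a — 2 elements.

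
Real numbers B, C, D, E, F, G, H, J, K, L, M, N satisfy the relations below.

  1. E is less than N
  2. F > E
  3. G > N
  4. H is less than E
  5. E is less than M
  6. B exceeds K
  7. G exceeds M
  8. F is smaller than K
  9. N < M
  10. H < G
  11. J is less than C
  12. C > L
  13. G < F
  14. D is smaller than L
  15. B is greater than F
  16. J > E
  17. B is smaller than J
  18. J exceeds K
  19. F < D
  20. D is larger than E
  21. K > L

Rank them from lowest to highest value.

Each adjacent pair is fixed by a given relation: H < E; E < N; N < M; M < G; G < F; F < D; D < L; L < K; K < B; B < J; J < C. Chaining them end to end gives the full order.

H < E < N < M < G < F < D < L < K < B < J < C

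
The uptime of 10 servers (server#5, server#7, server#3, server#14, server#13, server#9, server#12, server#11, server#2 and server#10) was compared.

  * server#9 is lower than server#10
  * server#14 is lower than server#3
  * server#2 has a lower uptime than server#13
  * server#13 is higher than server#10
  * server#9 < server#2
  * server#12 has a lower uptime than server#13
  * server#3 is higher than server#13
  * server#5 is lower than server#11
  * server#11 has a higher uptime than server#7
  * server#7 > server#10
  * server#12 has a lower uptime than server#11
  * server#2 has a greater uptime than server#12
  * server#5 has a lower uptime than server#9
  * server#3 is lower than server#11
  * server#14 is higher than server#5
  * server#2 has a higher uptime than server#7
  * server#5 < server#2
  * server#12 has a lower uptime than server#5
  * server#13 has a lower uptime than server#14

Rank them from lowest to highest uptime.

server#12 < server#5 < server#9 < server#10 < server#7 < server#2 < server#13 < server#14 < server#3 < server#11

The consecutive links are each given: server#12 < server#5; server#5 < server#9; server#9 < server#10; server#10 < server#7; server#7 < server#2; server#2 < server#13; server#13 < server#14; server#14 < server#3; server#3 < server#11.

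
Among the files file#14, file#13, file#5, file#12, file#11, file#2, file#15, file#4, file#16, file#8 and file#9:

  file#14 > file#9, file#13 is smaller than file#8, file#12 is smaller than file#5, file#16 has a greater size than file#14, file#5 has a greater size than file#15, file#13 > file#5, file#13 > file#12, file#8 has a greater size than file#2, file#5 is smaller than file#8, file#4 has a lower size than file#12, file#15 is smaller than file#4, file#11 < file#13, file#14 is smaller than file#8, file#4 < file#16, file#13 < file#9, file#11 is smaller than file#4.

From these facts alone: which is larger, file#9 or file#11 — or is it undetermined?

file#9

file#11 < file#4 < file#12 < file#5 < file#13 < file#9, by transitivity through file#4, file#12, file#5, file#13.
So file#9 is larger.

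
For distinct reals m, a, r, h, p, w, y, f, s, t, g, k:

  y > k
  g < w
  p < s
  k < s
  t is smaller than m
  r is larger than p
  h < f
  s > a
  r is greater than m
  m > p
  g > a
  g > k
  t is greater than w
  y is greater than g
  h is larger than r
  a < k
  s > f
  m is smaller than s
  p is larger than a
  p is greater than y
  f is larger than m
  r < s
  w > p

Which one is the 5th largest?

m

The consecutive relations fix a unique order: a < k < g < y < p < w < t < m < r < h < f < s.
Counting 5 from the largest end gives m.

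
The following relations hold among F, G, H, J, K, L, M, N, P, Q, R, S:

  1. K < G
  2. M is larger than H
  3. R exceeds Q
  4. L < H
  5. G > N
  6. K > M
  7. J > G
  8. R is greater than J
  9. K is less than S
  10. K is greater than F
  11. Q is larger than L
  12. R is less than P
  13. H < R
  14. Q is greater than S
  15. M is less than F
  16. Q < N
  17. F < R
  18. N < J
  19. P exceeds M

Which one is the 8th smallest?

Chaining the given pairs: L < H < M < F < K < S < Q < N < G < J < R < P.
The 8th smallest is N.

N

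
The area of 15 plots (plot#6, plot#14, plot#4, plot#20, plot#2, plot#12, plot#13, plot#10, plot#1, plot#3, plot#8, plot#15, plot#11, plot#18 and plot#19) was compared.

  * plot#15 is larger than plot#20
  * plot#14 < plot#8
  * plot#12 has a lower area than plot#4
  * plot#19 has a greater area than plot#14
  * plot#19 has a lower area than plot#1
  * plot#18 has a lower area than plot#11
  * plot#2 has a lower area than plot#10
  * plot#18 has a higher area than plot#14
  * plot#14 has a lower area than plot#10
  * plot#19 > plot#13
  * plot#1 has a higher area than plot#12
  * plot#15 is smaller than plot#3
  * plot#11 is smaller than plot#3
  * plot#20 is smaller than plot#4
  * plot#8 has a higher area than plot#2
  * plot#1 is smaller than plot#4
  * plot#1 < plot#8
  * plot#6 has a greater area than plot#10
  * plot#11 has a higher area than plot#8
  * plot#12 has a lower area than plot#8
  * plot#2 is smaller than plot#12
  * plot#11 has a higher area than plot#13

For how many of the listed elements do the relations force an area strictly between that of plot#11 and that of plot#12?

The relations place plot#12 below plot#11. An element lies strictly between them when it is forced above plot#12 and also forced below plot#11.
Above plot#12: {plot#1, plot#4, plot#8, plot#3}. Below plot#11: {plot#14, plot#2, plot#13, plot#19, plot#1, plot#8, plot#18}.
Intersection: {plot#1, plot#8} — 2.

2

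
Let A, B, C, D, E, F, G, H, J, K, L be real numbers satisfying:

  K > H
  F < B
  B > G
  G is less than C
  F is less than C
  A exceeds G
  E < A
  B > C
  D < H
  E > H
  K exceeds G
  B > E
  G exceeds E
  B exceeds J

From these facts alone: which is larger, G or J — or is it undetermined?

Following every chain through G: above G we get C, B, A, K; below G we get D, H, E.
J is not reached, and no chain runs the other way from J to G.
So the given relations leave the order of G and J undetermined.

undetermined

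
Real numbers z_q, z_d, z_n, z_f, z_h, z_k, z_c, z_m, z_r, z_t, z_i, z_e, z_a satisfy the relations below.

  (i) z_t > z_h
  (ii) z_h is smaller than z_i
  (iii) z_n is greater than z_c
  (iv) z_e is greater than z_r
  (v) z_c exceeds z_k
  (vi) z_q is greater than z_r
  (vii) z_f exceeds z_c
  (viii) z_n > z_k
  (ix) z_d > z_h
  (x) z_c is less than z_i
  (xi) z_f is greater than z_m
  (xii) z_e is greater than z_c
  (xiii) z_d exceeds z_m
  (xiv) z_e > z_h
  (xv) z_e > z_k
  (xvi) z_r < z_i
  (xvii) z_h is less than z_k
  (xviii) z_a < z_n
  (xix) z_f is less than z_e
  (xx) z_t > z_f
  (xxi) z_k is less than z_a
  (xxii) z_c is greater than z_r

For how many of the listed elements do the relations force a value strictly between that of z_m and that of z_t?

1

The relations place z_m below z_t. An element lies strictly between them when it is forced above z_m and also forced below z_t.
Above z_m: {z_d, z_f, z_e}. Below z_t: {z_h, z_k, z_r, z_c, z_f}.
Intersection: {z_f} — 1.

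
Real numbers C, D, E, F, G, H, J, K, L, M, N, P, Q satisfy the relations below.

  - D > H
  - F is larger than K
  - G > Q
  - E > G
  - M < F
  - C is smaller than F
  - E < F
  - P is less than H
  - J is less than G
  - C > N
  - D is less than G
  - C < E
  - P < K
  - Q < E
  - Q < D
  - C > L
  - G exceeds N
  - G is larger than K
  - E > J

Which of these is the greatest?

F

Chaining downward from F: directly below it, M, C, K, E; then P, J, L, N, Q, G; then D; then H.
That covers every other element, and nothing is given above F, so F is the greatest.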